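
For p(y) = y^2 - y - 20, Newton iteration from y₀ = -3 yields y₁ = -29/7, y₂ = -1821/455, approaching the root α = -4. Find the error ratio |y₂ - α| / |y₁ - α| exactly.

y₁ - α = -29/7 - (-4) = -29/7 + 4 = -1/7, so |y₁ - α| = 1/7.
y₂ - α = -1821/455 - (-4) = -1821/455 + 4 = -1/455, so |y₂ - α| = 1/455.
Ratio = (1/455) / (1/7) = 1/65.

1/65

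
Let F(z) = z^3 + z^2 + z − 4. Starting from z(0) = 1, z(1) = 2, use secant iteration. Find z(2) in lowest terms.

F(1) = −1, F(2) = 10. z(2) = 2 − 10·(2 − 1)/(10 − (−1)) = 12/11.

12/11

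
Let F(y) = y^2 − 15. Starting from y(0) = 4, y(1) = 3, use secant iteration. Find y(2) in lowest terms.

F(4) = 1, F(3) = −6. y(2) = 3 − (−6)·(3 − 4)/((−6) − 1) = 27/7.

27/7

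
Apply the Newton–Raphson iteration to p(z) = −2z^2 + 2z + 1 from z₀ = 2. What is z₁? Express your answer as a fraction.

p'(z) = −4z + 2.
p(2) = −3, p'(2) = −6, so z₁ = 2 − (−3)/(−6) = 3/2.

3/2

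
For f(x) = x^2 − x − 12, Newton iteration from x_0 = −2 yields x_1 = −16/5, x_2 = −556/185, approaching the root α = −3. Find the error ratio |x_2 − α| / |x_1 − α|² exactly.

5/37

x_1 − α = −16/5 − (−3) = −16/5 + 3 = −1/5, so |x_1 − α| = 1/5.
x_2 − α = −556/185 − (−3) = −556/185 + 3 = −1/185, so |x_2 − α| = 1/185.
|x_1 − α|² = 1/25.
Ratio = (1/185) / (1/25) = 5/37.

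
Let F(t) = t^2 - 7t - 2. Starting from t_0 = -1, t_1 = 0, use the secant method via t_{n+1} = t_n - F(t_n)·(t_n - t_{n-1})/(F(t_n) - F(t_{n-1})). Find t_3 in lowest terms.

-8/29

F(-1) = 6, F(0) = -2. t_2 = 0 - (-2)·(0 - (-1))/((-2) - 6) = -1/4.
F(0) = -2, F(-1/4) = -3/16. t_3 = (-1/4) - (-3/16)·((-1/4) - 0)/((-3/16) - (-2)) = -8/29.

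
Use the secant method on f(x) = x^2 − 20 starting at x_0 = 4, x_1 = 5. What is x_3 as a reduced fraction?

f(4) = −4, f(5) = 5. x_2 = 5 − 5·(5 − 4)/(5 − (−4)) = 40/9.
f(5) = 5, f(40/9) = −20/81. x_3 = (40/9) − (−20/81)·((40/9) − 5)/((−20/81) − 5) = 76/17.

76/17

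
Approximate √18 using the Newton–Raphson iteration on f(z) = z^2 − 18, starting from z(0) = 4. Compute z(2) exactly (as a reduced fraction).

f'(z) = 2z.
f(4) = −2, f'(4) = 8, so z(1) = 4 − (−2)/8 = 17/4.
f(17/4) = 1/16, f'(17/4) = 17/2, so z(2) = (17/4) − (1/16)/(17/2) = 577/136.

577/136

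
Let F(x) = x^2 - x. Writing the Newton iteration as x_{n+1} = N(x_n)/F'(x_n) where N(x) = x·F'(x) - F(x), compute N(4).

16

F'(x) = 2x - 1.
N(x) = x·F'(x) - F(x) = x·(2x - 1) - (x^2 - x) = x^2.
N(4) = 16.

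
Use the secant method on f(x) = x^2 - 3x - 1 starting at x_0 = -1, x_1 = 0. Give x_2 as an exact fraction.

-1/4

f(-1) = 3, f(0) = -1. x_2 = 0 - (-1)·(0 - (-1))/((-1) - 3) = -1/4.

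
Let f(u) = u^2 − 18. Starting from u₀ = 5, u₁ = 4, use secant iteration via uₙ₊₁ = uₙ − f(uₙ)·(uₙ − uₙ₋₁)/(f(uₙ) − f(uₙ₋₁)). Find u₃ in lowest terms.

f(5) = 7, f(4) = −2. u₂ = 4 − (−2)·(4 − 5)/((−2) − 7) = 38/9.
f(4) = −2, f(38/9) = −14/81. u₃ = (38/9) − (−14/81)·((38/9) − 4)/((−14/81) − (−2)) = 157/37.

157/37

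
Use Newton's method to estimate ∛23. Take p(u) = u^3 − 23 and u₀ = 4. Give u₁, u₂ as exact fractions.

p'(u) = 3u^2.
p(4) = 41, p'(4) = 48, so u₁ = 4 − 41/48 = 151/48.
p(151/48) = 899335/110592, p'(151/48) = 22801/768, so u₂ = (151/48) − (899335/110592)/(22801/768) = 4714759/1641672.

u₁ = 151/48, u₂ = 4714759/1641672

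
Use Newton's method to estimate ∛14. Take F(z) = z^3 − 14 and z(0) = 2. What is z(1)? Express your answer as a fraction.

F'(z) = 3z^2.
F(2) = −6, F'(2) = 12, so z(1) = 2 − (−6)/12 = 5/2.

5/2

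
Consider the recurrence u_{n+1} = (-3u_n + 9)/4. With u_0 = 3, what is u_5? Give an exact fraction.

u_1 = (-3·3 + 9)/4 = 0.
u_2 = (-3·0 + 9)/4 = 9/4.
u_3 = (-3·(9/4) + 9)/4 = 9/16.
u_4 = (-3·(9/16) + 9)/4 = 117/64.
u_5 = (-3·(117/64) + 9)/4 = 225/256.

225/256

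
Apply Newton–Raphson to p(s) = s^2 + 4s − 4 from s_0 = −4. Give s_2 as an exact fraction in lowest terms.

−29/6

p'(s) = 2s + 4.
p(−4) = −4, p'(−4) = −4, so s_1 = (−4) − (−4)/(−4) = −5.
p(−5) = 1, p'(−5) = −6, so s_2 = (−5) − 1/(−6) = −29/6.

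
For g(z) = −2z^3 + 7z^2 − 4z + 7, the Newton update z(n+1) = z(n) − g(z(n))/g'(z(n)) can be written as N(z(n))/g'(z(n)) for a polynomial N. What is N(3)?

−52

g'(z) = −6z^2 + 14z − 4.
N(z) = z·g'(z) − g(z) = z·(−6z^2 + 14z − 4) − (−2z^3 + 7z^2 − 4z + 7) = −4z^3 + 7z^2 − 7.
N(3) = −52.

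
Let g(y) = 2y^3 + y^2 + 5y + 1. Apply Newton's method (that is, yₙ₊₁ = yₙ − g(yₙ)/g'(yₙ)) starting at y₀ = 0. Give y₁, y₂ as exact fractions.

y₁ = −1/5, y₂ = −124/605

g'(y) = 6y^2 + 2y + 5.
g(0) = 1, g'(0) = 5, so y₁ = 0 − 1/5 = −1/5.
g(−1/5) = 3/125, g'(−1/5) = 121/25, so y₂ = (−1/5) − (3/125)/(121/25) = −124/605.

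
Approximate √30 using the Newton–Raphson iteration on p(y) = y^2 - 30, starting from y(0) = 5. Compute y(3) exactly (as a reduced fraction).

116161/21208

p'(y) = 2y.
p(5) = -5, p'(5) = 10, so y(1) = 5 - (-5)/10 = 11/2.
p(11/2) = 1/4, p'(11/2) = 11, so y(2) = (11/2) - (1/4)/11 = 241/44.
p(241/44) = 1/1936, p'(241/44) = 241/22, so y(3) = (241/44) - (1/1936)/(241/22) = 116161/21208.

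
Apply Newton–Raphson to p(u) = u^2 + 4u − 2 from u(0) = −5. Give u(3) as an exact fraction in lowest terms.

−8721/1960

p'(u) = 2u + 4.
p(−5) = 3, p'(−5) = −6, so u(1) = (−5) − 3/(−6) = −9/2.
p(−9/2) = 1/4, p'(−9/2) = −5, so u(2) = (−9/2) − (1/4)/(−5) = −89/20.
p(−89/20) = 1/400, p'(−89/20) = −49/10, so u(3) = (−89/20) − (1/400)/(−49/10) = −8721/1960.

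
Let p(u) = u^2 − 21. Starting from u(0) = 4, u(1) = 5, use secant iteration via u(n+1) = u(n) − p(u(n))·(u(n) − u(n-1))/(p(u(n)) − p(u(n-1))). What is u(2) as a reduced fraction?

p(4) = −5, p(5) = 4. u(2) = 5 − 4·(5 − 4)/(4 − (−5)) = 41/9.

41/9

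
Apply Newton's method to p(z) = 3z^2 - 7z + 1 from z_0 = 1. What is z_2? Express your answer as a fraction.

p'(z) = 6z - 7.
p(1) = -3, p'(1) = -1, so z_1 = 1 - (-3)/(-1) = -2.
p(-2) = 27, p'(-2) = -19, so z_2 = (-2) - 27/(-19) = -11/19.

-11/19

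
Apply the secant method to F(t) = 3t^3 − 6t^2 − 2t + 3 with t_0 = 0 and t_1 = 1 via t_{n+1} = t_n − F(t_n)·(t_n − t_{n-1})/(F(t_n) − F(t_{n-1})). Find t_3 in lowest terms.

93/143

F(0) = 3, F(1) = −2. t_2 = 1 − (−2)·(1 − 0)/((−2) − 3) = 3/5.
F(1) = −2, F(3/5) = 36/125. t_3 = (3/5) − (36/125)·((3/5) − 1)/((36/125) − (−2)) = 93/143.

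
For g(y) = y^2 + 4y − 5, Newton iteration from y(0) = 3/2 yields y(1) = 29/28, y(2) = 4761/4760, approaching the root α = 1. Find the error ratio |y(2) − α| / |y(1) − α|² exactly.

14/85

y(1) − α = 29/28 − 1 = 1/28, so |y(1) − α| = 1/28.
y(2) − α = 4761/4760 − 1 = 1/4760, so |y(2) − α| = 1/4760.
|y(1) − α|² = 1/784.
Ratio = (1/4760) / (1/784) = 14/85.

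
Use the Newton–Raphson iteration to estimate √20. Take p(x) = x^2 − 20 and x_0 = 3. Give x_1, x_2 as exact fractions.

p'(x) = 2x.
p(3) = −11, p'(3) = 6, so x_1 = 3 − (−11)/6 = 29/6.
p(29/6) = 121/36, p'(29/6) = 29/3, so x_2 = (29/6) − (121/36)/(29/3) = 1561/348.

x_1 = 29/6, x_2 = 1561/348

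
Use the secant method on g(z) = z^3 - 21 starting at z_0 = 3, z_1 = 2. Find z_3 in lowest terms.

16659/5983

g(3) = 6, g(2) = -13. z_2 = 2 - (-13)·(2 - 3)/((-13) - 6) = 51/19.
g(2) = -13, g(51/19) = -11388/6859. z_3 = (51/19) - (-11388/6859)·((51/19) - 2)/((-11388/6859) - (-13)) = 16659/5983.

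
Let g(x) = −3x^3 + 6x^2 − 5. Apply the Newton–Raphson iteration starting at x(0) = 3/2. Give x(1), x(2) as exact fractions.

x(1) = 7/9, x(2) = 1411/945

g'(x) = −9x^2 + 12x.
g(3/2) = −13/8, g'(3/2) = −9/4, so x(1) = (3/2) − (−13/8)/(−9/4) = 7/9.
g(7/9) = −676/243, g'(7/9) = 35/9, so x(2) = (7/9) − (−676/243)/(35/9) = 1411/945.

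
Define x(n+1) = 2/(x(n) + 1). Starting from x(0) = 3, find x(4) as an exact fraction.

14/13

x(1) = 2/(3 + 1) = 1/2.
x(2) = 2/(1/2 + 1) = 4/3.
x(3) = 2/(4/3 + 1) = 6/7.
x(4) = 2/(6/7 + 1) = 14/13.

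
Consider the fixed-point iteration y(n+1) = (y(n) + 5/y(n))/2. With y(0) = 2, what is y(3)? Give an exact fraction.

51841/23184

y(1) = (2 + 5/2)/2 = 9/4.
y(2) = (9/4 + 5/(9/4))/2 = 161/72.
y(3) = (161/72 + 5/(161/72))/2 = 51841/23184.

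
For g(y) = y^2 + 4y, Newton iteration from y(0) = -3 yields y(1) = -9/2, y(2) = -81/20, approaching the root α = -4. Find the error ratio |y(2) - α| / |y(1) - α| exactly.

y(1) - α = -9/2 - (-4) = -9/2 + 4 = -1/2, so |y(1) - α| = 1/2.
y(2) - α = -81/20 - (-4) = -81/20 + 4 = -1/20, so |y(2) - α| = 1/20.
Ratio = (1/20) / (1/2) = 1/10.

1/10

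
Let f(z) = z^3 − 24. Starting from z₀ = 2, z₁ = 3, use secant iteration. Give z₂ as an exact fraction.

f(2) = −16, f(3) = 3. z₂ = 3 − 3·(3 − 2)/(3 − (−16)) = 54/19.

54/19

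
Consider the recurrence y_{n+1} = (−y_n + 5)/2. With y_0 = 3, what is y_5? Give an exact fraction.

13/8

y_1 = (−3 + 5)/2 = 1.
y_2 = (−1 + 5)/2 = 2.
y_3 = (−2 + 5)/2 = 3/2.
y_4 = (−(3/2) + 5)/2 = 7/4.
y_5 = (−(7/4) + 5)/2 = 13/8.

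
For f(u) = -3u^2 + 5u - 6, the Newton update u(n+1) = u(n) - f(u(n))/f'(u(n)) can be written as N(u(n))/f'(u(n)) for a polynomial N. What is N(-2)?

-6

f'(u) = -6u + 5.
N(u) = u·f'(u) - f(u) = u·(-6u + 5) - (-3u^2 + 5u - 6) = -3u^2 + 6.
N(-2) = -6.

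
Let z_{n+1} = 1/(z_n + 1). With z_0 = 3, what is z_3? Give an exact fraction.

z_1 = 1/(3 + 1) = 1/4.
z_2 = 1/(1/4 + 1) = 4/5.
z_3 = 1/(4/5 + 1) = 5/9.

5/9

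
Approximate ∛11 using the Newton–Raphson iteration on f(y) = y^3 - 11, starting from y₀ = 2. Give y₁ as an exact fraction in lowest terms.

9/4

f'(y) = 3y^2.
f(2) = -3, f'(2) = 12, so y₁ = 2 - (-3)/12 = 9/4.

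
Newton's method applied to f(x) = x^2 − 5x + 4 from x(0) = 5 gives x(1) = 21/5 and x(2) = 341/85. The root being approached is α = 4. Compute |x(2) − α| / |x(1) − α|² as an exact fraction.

5/17

x(1) − α = 21/5 − 4 = 1/5, so |x(1) − α| = 1/5.
x(2) − α = 341/85 − 4 = 1/85, so |x(2) − α| = 1/85.
|x(1) − α|² = 1/25.
Ratio = (1/85) / (1/25) = 5/17.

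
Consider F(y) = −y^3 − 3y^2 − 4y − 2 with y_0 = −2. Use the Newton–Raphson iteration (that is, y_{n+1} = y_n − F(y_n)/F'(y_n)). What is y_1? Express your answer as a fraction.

F'(y) = −3y^2 − 6y − 4.
F(−2) = 2, F'(−2) = −4, so y_1 = (−2) − 2/(−4) = −3/2.

−3/2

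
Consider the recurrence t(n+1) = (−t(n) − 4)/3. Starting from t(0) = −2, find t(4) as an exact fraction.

−82/81

t(1) = (−(−2) − 4)/3 = −2/3.
t(2) = (−(−2/3) − 4)/3 = −10/9.
t(3) = (−(−10/9) − 4)/3 = −26/27.
t(4) = (−(−26/27) − 4)/3 = −82/81.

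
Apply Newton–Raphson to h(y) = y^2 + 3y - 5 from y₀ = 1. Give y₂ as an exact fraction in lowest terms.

161/135

h'(y) = 2y + 3.
h(1) = -1, h'(1) = 5, so y₁ = 1 - (-1)/5 = 6/5.
h(6/5) = 1/25, h'(6/5) = 27/5, so y₂ = (6/5) - (1/25)/(27/5) = 161/135.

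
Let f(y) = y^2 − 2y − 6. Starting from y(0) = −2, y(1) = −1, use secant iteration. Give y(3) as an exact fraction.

−38/23

f(−2) = 2, f(−1) = −3. y(2) = (−1) − (−3)·((−1) − (−2))/((−3) − 2) = −8/5.
f(−1) = −3, f(−8/5) = −6/25. y(3) = (−8/5) − (−6/25)·((−8/5) − (−1))/((−6/25) − (−3)) = −38/23.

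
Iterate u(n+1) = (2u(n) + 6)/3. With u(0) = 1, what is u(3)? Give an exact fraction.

122/27

u(1) = (2·1 + 6)/3 = 8/3.
u(2) = (2·(8/3) + 6)/3 = 34/9.
u(3) = (2·(34/9) + 6)/3 = 122/27.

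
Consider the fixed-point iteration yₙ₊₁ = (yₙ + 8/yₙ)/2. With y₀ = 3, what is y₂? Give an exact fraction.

577/204

y₁ = (3 + 8/3)/2 = 17/6.
y₂ = (17/6 + 8/(17/6))/2 = 577/204.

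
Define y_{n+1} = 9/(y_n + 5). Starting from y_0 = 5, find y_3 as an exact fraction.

531/385

y_1 = 9/(5 + 5) = 9/10.
y_2 = 9/(9/10 + 5) = 90/59.
y_3 = 9/(90/59 + 5) = 531/385.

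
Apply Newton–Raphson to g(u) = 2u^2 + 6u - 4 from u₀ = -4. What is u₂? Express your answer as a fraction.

g'(u) = 4u + 6.
g(-4) = 4, g'(-4) = -10, so u₁ = (-4) - 4/(-10) = -18/5.
g(-18/5) = 8/25, g'(-18/5) = -42/5, so u₂ = (-18/5) - (8/25)/(-42/5) = -374/105.

-374/105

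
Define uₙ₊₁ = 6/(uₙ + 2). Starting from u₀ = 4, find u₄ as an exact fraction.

12/7

u₁ = 6/(4 + 2) = 1.
u₂ = 6/(1 + 2) = 2.
u₃ = 6/(2 + 2) = 3/2.
u₄ = 6/(3/2 + 2) = 12/7.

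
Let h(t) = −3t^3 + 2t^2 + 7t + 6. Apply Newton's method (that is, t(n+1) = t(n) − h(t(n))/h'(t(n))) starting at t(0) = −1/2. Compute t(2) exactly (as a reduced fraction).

−20555/17809

h'(t) = −9t^2 + 4t + 7.
h(−1/2) = 27/8, h'(−1/2) = 11/4, so t(1) = (−1/2) − (27/8)/(11/4) = −19/11.
h(−19/11) = 20412/1331, h'(−19/11) = −3238/121, so t(2) = (−19/11) − (20412/1331)/(−3238/121) = −20555/17809.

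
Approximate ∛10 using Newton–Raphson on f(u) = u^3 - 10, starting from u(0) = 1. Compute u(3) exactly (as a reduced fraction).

f'(u) = 3u^2.
f(1) = -9, f'(1) = 3, so u(1) = 1 - (-9)/3 = 4.
f(4) = 54, f'(4) = 48, so u(2) = 4 - 54/48 = 23/8.
f(23/8) = 7047/512, f'(23/8) = 1587/64, so u(3) = (23/8) - (7047/512)/(1587/64) = 4909/2116.

4909/2116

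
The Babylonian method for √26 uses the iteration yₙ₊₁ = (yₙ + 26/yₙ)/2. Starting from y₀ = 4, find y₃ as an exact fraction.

y₁ = (4 + 26/4)/2 = 21/4.
y₂ = (21/4 + 26/(21/4))/2 = 857/168.
y₃ = (857/168 + 26/(857/168))/2 = 1468273/287952.

1468273/287952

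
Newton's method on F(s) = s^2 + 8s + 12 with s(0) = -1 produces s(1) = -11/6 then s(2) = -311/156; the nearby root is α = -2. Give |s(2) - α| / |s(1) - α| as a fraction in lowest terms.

s(1) - α = -11/6 - (-2) = -11/6 + 2 = 1/6, so |s(1) - α| = 1/6.
s(2) - α = -311/156 - (-2) = -311/156 + 2 = 1/156, so |s(2) - α| = 1/156.
Ratio = (1/156) / (1/6) = 1/26.

1/26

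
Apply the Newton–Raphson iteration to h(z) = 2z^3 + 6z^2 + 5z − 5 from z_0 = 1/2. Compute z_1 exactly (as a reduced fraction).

h'(z) = 6z^2 + 12z + 5.
h(1/2) = −3/4, h'(1/2) = 25/2, so z_1 = (1/2) − (−3/4)/(25/2) = 14/25.

14/25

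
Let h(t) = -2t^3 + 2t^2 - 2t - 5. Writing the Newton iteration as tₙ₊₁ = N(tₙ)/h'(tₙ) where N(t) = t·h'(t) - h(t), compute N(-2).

h'(t) = -6t^2 + 4t - 2.
N(t) = t·h'(t) - h(t) = t·(-6t^2 + 4t - 2) - (-2t^3 + 2t^2 - 2t - 5) = -4t^3 + 2t^2 + 5.
N(-2) = 45.

45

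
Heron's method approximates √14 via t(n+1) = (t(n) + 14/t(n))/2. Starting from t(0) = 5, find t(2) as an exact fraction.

t(1) = (5 + 14/5)/2 = 39/10.
t(2) = (39/10 + 14/(39/10))/2 = 2921/780.

2921/780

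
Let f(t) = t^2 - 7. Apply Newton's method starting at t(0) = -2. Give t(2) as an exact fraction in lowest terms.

-233/88

f'(t) = 2t.
f(-2) = -3, f'(-2) = -4, so t(1) = (-2) - (-3)/(-4) = -11/4.
f(-11/4) = 9/16, f'(-11/4) = -11/2, so t(2) = (-11/4) - (9/16)/(-11/2) = -233/88.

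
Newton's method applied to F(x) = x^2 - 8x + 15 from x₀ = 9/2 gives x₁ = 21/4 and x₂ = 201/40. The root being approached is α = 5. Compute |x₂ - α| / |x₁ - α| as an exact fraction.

x₁ - α = 21/4 - 5 = 1/4, so |x₁ - α| = 1/4.
x₂ - α = 201/40 - 5 = 1/40, so |x₂ - α| = 1/40.
Ratio = (1/40) / (1/4) = 1/10.

1/10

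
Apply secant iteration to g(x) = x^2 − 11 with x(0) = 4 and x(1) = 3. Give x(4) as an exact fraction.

3373/1017

g(4) = 5, g(3) = −2. x(2) = 3 − (−2)·(3 − 4)/((−2) − 5) = 23/7.
g(3) = −2, g(23/7) = −10/49. x(3) = (23/7) − (−10/49)·((23/7) − 3)/((−10/49) − (−2)) = 73/22.
g(23/7) = −10/49, g(73/22) = 5/484. x(4) = (73/22) − (5/484)·((73/22) − (23/7))/((5/484) − (−10/49)) = 3373/1017.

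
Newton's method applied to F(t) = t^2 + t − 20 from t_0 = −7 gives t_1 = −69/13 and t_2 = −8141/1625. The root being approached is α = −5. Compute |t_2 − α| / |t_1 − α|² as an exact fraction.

t_1 − α = −69/13 − (−5) = −69/13 + 5 = −4/13, so |t_1 − α| = 4/13.
t_2 − α = −8141/1625 − (−5) = −8141/1625 + 5 = −16/1625, so |t_2 − α| = 16/1625.
|t_1 − α|² = 16/169.
Ratio = (16/1625) / (16/169) = 13/125.

13/125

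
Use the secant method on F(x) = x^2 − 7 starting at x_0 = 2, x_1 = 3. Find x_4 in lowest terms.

971/367

F(2) = −3, F(3) = 2. x_2 = 3 − 2·(3 − 2)/(2 − (−3)) = 13/5.
F(3) = 2, F(13/5) = −6/25. x_3 = (13/5) − (−6/25)·((13/5) − 3)/((−6/25) − 2) = 37/14.
F(13/5) = −6/25, F(37/14) = −3/196. x_4 = (37/14) − (−3/196)·((37/14) − (13/5))/((−3/196) − (−6/25)) = 971/367.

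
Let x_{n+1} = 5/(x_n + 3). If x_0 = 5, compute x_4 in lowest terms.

635/526

x_1 = 5/(5 + 3) = 5/8.
x_2 = 5/(5/8 + 3) = 40/29.
x_3 = 5/(40/29 + 3) = 145/127.
x_4 = 5/(145/127 + 3) = 635/526.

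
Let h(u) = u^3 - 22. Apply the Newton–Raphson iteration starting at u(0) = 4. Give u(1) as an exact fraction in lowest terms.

h'(u) = 3u^2.
h(4) = 42, h'(4) = 48, so u(1) = 4 - 42/48 = 25/8.

25/8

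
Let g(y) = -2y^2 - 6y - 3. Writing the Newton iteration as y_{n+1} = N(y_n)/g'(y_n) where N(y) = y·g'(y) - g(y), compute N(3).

g'(y) = -4y - 6.
N(y) = y·g'(y) - g(y) = y·(-4y - 6) - (-2y^2 - 6y - 3) = -2y^2 + 3.
N(3) = -15.

-15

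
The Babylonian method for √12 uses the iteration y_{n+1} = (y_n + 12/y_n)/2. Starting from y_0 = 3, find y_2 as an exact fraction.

y_1 = (3 + 12/3)/2 = 7/2.
y_2 = (7/2 + 12/(7/2))/2 = 97/28.

97/28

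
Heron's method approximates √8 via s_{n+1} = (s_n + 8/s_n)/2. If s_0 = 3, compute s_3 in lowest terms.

s_1 = (3 + 8/3)/2 = 17/6.
s_2 = (17/6 + 8/(17/6))/2 = 577/204.
s_3 = (577/204 + 8/(577/204))/2 = 665857/235416.

665857/235416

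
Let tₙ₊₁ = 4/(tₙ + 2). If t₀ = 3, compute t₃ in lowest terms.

7/6

t₁ = 4/(3 + 2) = 4/5.
t₂ = 4/(4/5 + 2) = 10/7.
t₃ = 4/(10/7 + 2) = 7/6.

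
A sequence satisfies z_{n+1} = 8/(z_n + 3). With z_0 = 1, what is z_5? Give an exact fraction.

z_1 = 8/(1 + 3) = 2.
z_2 = 8/(2 + 3) = 8/5.
z_3 = 8/(8/5 + 3) = 40/23.
z_4 = 8/(40/23 + 3) = 184/109.
z_5 = 8/(184/109 + 3) = 872/511.

872/511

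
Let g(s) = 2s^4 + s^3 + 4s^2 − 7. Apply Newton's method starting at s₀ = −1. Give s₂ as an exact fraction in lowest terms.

g'(s) = 8s^3 + 3s^2 + 8s.
g(−1) = −2, g'(−1) = −13, so s₁ = (−1) − (−2)/(−13) = −15/13.
g(−15/13) = 9548/28561, g'(−15/13) = −38505/2197, so s₂ = (−15/13) − (9548/28561)/(−38505/2197) = −568027/500565.

−568027/500565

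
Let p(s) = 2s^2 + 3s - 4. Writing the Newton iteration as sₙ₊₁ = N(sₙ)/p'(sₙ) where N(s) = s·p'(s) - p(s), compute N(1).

p'(s) = 4s + 3.
N(s) = s·p'(s) - p(s) = s·(4s + 3) - (2s^2 + 3s - 4) = 2s^2 + 4.
N(1) = 6.

6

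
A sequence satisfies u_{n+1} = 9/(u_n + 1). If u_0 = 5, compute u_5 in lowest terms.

u_1 = 9/(5 + 1) = 3/2.
u_2 = 9/(3/2 + 1) = 18/5.
u_3 = 9/(18/5 + 1) = 45/23.
u_4 = 9/(45/23 + 1) = 207/68.
u_5 = 9/(207/68 + 1) = 612/275.

612/275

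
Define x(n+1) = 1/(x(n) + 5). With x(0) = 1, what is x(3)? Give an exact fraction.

x(1) = 1/(1 + 5) = 1/6.
x(2) = 1/(1/6 + 5) = 6/31.
x(3) = 1/(6/31 + 5) = 31/161.

31/161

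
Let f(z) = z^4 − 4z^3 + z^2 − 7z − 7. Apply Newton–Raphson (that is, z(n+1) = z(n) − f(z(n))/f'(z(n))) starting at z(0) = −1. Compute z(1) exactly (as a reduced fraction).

f'(z) = 4z^3 − 12z^2 + 2z − 7.
f(−1) = 6, f'(−1) = −25, so z(1) = (−1) − 6/(−25) = −19/25.

−19/25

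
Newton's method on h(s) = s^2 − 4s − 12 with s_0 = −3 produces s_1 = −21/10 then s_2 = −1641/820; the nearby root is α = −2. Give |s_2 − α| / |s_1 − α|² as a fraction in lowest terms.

5/41

s_1 − α = −21/10 − (−2) = −21/10 + 2 = −1/10, so |s_1 − α| = 1/10.
s_2 − α = −1641/820 − (−2) = −1641/820 + 2 = −1/820, so |s_2 − α| = 1/820.
|s_1 − α|² = 1/100.
Ratio = (1/820) / (1/100) = 5/41.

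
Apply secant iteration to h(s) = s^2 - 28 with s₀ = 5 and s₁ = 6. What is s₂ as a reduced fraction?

58/11

h(5) = -3, h(6) = 8. s₂ = 6 - 8·(6 - 5)/(8 - (-3)) = 58/11.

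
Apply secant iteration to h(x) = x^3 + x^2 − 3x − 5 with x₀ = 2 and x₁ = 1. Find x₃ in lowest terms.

298/151

h(2) = 1, h(1) = −6. x₂ = 1 − (−6)·(1 − 2)/((−6) − 1) = 13/7.
h(1) = −6, h(13/7) = −246/343. x₃ = (13/7) − (−246/343)·((13/7) − 1)/((−246/343) − (−6)) = 298/151.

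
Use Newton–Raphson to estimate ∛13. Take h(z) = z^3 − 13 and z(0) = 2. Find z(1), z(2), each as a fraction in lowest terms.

z(1) = 29/12, z(2) = 35621/15138

h'(z) = 3z^2.
h(2) = −5, h'(2) = 12, so z(1) = 2 − (−5)/12 = 29/12.
h(29/12) = 1925/1728, h'(29/12) = 841/48, so z(2) = (29/12) − (1925/1728)/(841/48) = 35621/15138.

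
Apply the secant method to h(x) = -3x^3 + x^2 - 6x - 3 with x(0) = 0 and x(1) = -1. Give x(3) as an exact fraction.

h(0) = -3, h(-1) = 7. x(2) = (-1) - 7·((-1) - 0)/(7 - (-3)) = -3/10.
h(-1) = 7, h(-3/10) = -1029/1000. x(3) = (-3/10) - (-1029/1000)·((-3/10) - (-1))/((-1029/1000) - 7) = -447/1147.

-447/1147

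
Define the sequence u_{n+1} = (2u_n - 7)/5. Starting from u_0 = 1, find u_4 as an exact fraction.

-281/125

u_1 = (2·1 - 7)/5 = -1.
u_2 = (2·(-1) - 7)/5 = -9/5.
u_3 = (2·(-9/5) - 7)/5 = -53/25.
u_4 = (2·(-53/25) - 7)/5 = -281/125.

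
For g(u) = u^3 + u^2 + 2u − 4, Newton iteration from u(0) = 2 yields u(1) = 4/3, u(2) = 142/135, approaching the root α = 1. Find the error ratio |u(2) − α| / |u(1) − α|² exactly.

7/15

u(1) − α = 4/3 − 1 = 1/3, so |u(1) − α| = 1/3.
u(2) − α = 142/135 − 1 = 7/135, so |u(2) − α| = 7/135.
|u(1) − α|² = 1/9.
Ratio = (7/135) / (1/9) = 7/15.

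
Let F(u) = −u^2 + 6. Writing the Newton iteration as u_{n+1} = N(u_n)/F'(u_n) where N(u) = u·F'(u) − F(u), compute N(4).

−22

F'(u) = −2u.
N(u) = u·F'(u) − F(u) = u·(−2u) − (−u^2 + 6) = −u^2 − 6.
N(4) = −22.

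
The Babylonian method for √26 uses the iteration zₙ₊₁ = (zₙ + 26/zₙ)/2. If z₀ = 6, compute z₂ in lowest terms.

z₁ = (6 + 26/6)/2 = 31/6.
z₂ = (31/6 + 26/(31/6))/2 = 1897/372.

1897/372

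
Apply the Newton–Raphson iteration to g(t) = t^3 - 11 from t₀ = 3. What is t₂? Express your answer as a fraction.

g'(t) = 3t^2.
g(3) = 16, g'(3) = 27, so t₁ = 3 - 16/27 = 65/27.
g(65/27) = 58112/19683, g'(65/27) = 4225/243, so t₂ = (65/27) - (58112/19683)/(4225/243) = 765763/342225.

765763/342225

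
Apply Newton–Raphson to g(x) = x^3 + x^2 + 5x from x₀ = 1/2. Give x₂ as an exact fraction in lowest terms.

g'(x) = 3x^2 + 2x + 5.
g(1/2) = 23/8, g'(1/2) = 27/4, so x₁ = (1/2) - (23/8)/(27/4) = 2/27.
g(2/27) = 7406/19683, g'(2/27) = 1255/243, so x₂ = (2/27) - (7406/19683)/(1255/243) = 124/101655.

124/101655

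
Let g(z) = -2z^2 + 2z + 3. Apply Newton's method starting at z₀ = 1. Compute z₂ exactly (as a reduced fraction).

g'(z) = -4z + 2.
g(1) = 3, g'(1) = -2, so z₁ = 1 - 3/(-2) = 5/2.
g(5/2) = -9/2, g'(5/2) = -8, so z₂ = (5/2) - (-9/2)/(-8) = 31/16.

31/16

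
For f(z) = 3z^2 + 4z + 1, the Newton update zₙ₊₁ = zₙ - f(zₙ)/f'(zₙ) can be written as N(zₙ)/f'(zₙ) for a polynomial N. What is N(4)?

f'(z) = 6z + 4.
N(z) = z·f'(z) - f(z) = z·(6z + 4) - (3z^2 + 4z + 1) = 3z^2 - 1.
N(4) = 47.

47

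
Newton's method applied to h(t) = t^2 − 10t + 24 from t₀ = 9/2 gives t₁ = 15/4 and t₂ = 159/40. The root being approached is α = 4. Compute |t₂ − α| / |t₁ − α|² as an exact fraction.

2/5

t₁ − α = 15/4 − 4 = −1/4, so |t₁ − α| = 1/4.
t₂ − α = 159/40 − 4 = −1/40, so |t₂ − α| = 1/40.
|t₁ − α|² = 1/16.
Ratio = (1/40) / (1/16) = 2/5.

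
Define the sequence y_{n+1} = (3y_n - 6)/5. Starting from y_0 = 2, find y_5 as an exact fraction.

y_1 = (3·2 - 6)/5 = 0.
y_2 = (3·0 - 6)/5 = -6/5.
y_3 = (3·(-6/5) - 6)/5 = -48/25.
y_4 = (3·(-48/25) - 6)/5 = -294/125.
y_5 = (3·(-294/125) - 6)/5 = -1632/625.

-1632/625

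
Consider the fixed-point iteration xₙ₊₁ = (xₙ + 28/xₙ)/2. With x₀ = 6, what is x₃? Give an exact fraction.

32257/6096

x₁ = (6 + 28/6)/2 = 16/3.
x₂ = (16/3 + 28/(16/3))/2 = 127/24.
x₃ = (127/24 + 28/(127/24))/2 = 32257/6096.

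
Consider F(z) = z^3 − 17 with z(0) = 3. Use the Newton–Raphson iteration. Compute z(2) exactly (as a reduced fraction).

F'(z) = 3z^2.
F(3) = 10, F'(3) = 27, so z(1) = 3 − 10/27 = 71/27.
F(71/27) = 23300/19683, F'(71/27) = 5041/243, so z(2) = (71/27) − (23300/19683)/(5041/243) = 1050433/408321.

1050433/408321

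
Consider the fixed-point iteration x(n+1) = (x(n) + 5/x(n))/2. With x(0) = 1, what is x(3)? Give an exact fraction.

x(1) = (1 + 5/1)/2 = 3.
x(2) = (3 + 5/3)/2 = 7/3.
x(3) = (7/3 + 5/(7/3))/2 = 47/21.

47/21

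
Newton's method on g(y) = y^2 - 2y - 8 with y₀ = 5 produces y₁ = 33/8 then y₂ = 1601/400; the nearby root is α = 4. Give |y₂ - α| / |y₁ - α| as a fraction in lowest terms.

y₁ - α = 33/8 - 4 = 1/8, so |y₁ - α| = 1/8.
y₂ - α = 1601/400 - 4 = 1/400, so |y₂ - α| = 1/400.
Ratio = (1/400) / (1/8) = 1/50.

1/50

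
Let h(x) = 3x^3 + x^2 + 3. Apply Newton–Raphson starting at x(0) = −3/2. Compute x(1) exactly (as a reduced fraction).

h'(x) = 9x^2 + 2x.
h(−3/2) = −39/8, h'(−3/2) = 69/4, so x(1) = (−3/2) − (−39/8)/(69/4) = −28/23.

−28/23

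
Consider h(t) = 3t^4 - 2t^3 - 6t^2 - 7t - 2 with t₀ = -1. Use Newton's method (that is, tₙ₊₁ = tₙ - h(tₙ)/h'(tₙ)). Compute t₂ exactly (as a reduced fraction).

h'(t) = 12t^3 - 6t^2 - 12t - 7.
h(-1) = 4, h'(-1) = -13, so t₁ = (-1) - 4/(-13) = -9/13.
h(-9/13) = 37792/28561, h'(-9/13) = -12193/2197, so t₂ = (-9/13) - (37792/28561)/(-12193/2197) = -71945/158509.

-71945/158509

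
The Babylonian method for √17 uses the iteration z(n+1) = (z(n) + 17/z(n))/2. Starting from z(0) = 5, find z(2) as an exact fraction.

z(1) = (5 + 17/5)/2 = 21/5.
z(2) = (21/5 + 17/(21/5))/2 = 433/105.

433/105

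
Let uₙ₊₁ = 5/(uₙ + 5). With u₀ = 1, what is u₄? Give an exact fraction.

u₁ = 5/(1 + 5) = 5/6.
u₂ = 5/(5/6 + 5) = 6/7.
u₃ = 5/(6/7 + 5) = 35/41.
u₄ = 5/(35/41 + 5) = 41/48.

41/48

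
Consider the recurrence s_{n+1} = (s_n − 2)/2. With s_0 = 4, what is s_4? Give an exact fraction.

s_1 = (4 − 2)/2 = 1.
s_2 = (1 − 2)/2 = −1/2.
s_3 = ((−1/2) − 2)/2 = −5/4.
s_4 = ((−5/4) − 2)/2 = −13/8.

−13/8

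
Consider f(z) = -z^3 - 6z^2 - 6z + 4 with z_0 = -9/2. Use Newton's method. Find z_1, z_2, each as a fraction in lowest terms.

z_1 = -227/51, z_2 = -7095688/1594719

f'(z) = -3z^2 - 12z - 6.
f(-9/2) = 5/8, f'(-9/2) = -51/4, so z_1 = (-9/2) - (5/8)/(-51/4) = -227/51.
f(-227/51) = 2375/132651, f'(-227/51) = -10423/867, so z_2 = (-227/51) - (2375/132651)/(-10423/867) = -7095688/1594719.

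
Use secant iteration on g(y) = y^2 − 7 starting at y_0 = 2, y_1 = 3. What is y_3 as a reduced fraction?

g(2) = −3, g(3) = 2. y_2 = 3 − 2·(3 − 2)/(2 − (−3)) = 13/5.
g(3) = 2, g(13/5) = −6/25. y_3 = (13/5) − (−6/25)·((13/5) − 3)/((−6/25) − 2) = 37/14.

37/14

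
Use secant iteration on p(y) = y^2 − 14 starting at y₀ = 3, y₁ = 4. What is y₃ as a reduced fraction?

p(3) = −5, p(4) = 2. y₂ = 4 − 2·(4 − 3)/(2 − (−5)) = 26/7.
p(4) = 2, p(26/7) = −10/49. y₃ = (26/7) − (−10/49)·((26/7) − 4)/((−10/49) − 2) = 101/27.

101/27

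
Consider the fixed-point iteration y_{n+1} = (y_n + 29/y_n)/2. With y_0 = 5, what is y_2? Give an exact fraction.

y_1 = (5 + 29/5)/2 = 27/5.
y_2 = (27/5 + 29/(27/5))/2 = 727/135.

727/135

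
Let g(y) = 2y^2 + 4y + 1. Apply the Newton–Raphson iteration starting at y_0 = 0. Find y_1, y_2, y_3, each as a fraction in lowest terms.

y_1 = −1/4, y_2 = −7/24, y_3 = −239/816

g'(y) = 4y + 4.
g(0) = 1, g'(0) = 4, so y_1 = 0 − 1/4 = −1/4.
g(−1/4) = 1/8, g'(−1/4) = 3, so y_2 = (−1/4) − (1/8)/3 = −7/24.
g(−7/24) = 1/288, g'(−7/24) = 17/6, so y_3 = (−7/24) − (1/288)/(17/6) = −239/816.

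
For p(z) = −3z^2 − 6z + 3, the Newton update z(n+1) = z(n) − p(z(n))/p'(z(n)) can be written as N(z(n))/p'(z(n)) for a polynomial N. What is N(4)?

p'(z) = −6z − 6.
N(z) = z·p'(z) − p(z) = z·(−6z − 6) − (−3z^2 − 6z + 3) = −3z^2 − 3.
N(4) = −51.

−51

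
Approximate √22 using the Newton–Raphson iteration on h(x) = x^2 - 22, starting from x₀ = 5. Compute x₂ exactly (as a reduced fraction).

h'(x) = 2x.
h(5) = 3, h'(5) = 10, so x₁ = 5 - 3/10 = 47/10.
h(47/10) = 9/100, h'(47/10) = 47/5, so x₂ = (47/10) - (9/100)/(47/5) = 4409/940.

4409/940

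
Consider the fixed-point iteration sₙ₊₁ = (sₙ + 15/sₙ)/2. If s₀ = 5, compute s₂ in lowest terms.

31/8

s₁ = (5 + 15/5)/2 = 4.
s₂ = (4 + 15/4)/2 = 31/8.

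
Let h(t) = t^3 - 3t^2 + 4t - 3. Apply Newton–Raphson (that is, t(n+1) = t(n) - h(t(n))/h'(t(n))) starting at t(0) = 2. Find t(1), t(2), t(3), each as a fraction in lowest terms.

h'(t) = 3t^2 - 6t + 4.
h(2) = 1, h'(2) = 4, so t(1) = 2 - 1/4 = 7/4.
h(7/4) = 11/64, h'(7/4) = 43/16, so t(2) = (7/4) - (11/64)/(43/16) = 145/86.
h(145/86) = 5687/636056, h'(145/86) = 17839/7396, so t(3) = (145/86) - (5687/636056)/(17839/7396) = 1290484/767077.

t(1) = 7/4, t(2) = 145/86, t(3) = 1290484/767077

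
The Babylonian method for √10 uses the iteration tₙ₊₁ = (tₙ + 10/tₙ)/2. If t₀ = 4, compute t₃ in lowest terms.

216401/68432

t₁ = (4 + 10/4)/2 = 13/4.
t₂ = (13/4 + 10/(13/4))/2 = 329/104.
t₃ = (329/104 + 10/(329/104))/2 = 216401/68432.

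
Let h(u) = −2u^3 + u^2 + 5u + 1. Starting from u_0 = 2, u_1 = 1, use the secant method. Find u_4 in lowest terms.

414341/216071

h(2) = −1, h(1) = 5. u_2 = 1 − 5·(1 − 2)/(5 − (−1)) = 11/6.
h(1) = 5, h(11/6) = 65/54. u_3 = (11/6) − (65/54)·((11/6) − 1)/((65/54) − 5) = 86/41.
h(11/6) = 65/54, h(86/41) = −177125/68921. u_4 = (86/41) − (−177125/68921)·((86/41) − (11/6))/((−177125/68921) − (65/54)) = 414341/216071.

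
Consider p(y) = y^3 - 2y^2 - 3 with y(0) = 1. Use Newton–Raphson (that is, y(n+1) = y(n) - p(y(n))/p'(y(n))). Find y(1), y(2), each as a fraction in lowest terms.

p'(y) = 3y^2 - 4y.
p(1) = -4, p'(1) = -1, so y(1) = 1 - (-4)/(-1) = -3.
p(-3) = -48, p'(-3) = 39, so y(2) = (-3) - (-48)/39 = -23/13.

y(1) = -3, y(2) = -23/13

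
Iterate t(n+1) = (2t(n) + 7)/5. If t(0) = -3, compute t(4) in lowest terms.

1373/625

t(1) = (2·(-3) + 7)/5 = 1/5.
t(2) = (2·(1/5) + 7)/5 = 37/25.
t(3) = (2·(37/25) + 7)/5 = 249/125.
t(4) = (2·(249/125) + 7)/5 = 1373/625.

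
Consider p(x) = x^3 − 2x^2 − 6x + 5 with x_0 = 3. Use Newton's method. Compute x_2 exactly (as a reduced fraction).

38639/11529

p'(x) = 3x^2 − 4x − 6.
p(3) = −4, p'(3) = 9, so x_1 = 3 − (−4)/9 = 31/9.
p(31/9) = 1072/729, p'(31/9) = 427/27, so x_2 = (31/9) − (1072/729)/(427/27) = 38639/11529.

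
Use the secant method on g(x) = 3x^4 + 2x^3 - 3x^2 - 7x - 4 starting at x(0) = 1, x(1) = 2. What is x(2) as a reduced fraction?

52/43

g(1) = -9, g(2) = 34. x(2) = 2 - 34·(2 - 1)/(34 - (-9)) = 52/43.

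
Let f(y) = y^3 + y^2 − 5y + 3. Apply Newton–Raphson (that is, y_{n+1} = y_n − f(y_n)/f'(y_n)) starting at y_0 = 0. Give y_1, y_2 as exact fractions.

y_1 = 3/5, y_2 = 69/85

f'(y) = 3y^2 + 2y − 5.
f(0) = 3, f'(0) = −5, so y_1 = 0 − 3/(−5) = 3/5.
f(3/5) = 72/125, f'(3/5) = −68/25, so y_2 = (3/5) − (72/125)/(−68/25) = 69/85.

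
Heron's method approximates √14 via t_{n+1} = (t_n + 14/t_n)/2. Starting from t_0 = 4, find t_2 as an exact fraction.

t_1 = (4 + 14/4)/2 = 15/4.
t_2 = (15/4 + 14/(15/4))/2 = 449/120.

449/120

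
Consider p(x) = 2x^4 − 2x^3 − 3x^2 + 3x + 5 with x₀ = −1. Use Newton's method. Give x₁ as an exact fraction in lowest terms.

p'(x) = 8x^3 − 6x^2 − 6x + 3.
p(−1) = 3, p'(−1) = −5, so x₁ = (−1) − 3/(−5) = −2/5.

−2/5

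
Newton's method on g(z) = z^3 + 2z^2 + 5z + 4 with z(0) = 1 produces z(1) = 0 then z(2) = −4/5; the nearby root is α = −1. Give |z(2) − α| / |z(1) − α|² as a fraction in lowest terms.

1/5

z(1) − α = 0 − (−1) = 0 + 1 = 1, so |z(1) − α| = 1.
z(2) − α = −4/5 − (−1) = −4/5 + 1 = 1/5, so |z(2) − α| = 1/5.
|z(1) − α|² = 1.
Ratio = (1/5) / 1 = 1/5.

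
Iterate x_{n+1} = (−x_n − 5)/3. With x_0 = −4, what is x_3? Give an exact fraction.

x_1 = (−(−4) − 5)/3 = −1/3.
x_2 = (−(−1/3) − 5)/3 = −14/9.
x_3 = (−(−14/9) − 5)/3 = −31/27.

−31/27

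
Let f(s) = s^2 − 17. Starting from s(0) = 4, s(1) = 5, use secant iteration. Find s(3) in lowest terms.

f(4) = −1, f(5) = 8. s(2) = 5 − 8·(5 − 4)/(8 − (−1)) = 37/9.
f(5) = 8, f(37/9) = −8/81. s(3) = (37/9) − (−8/81)·((37/9) − 5)/((−8/81) − 8) = 169/41.

169/41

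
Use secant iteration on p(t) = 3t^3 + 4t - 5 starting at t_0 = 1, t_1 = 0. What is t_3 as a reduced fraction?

245/271

p(1) = 2, p(0) = -5. t_2 = 0 - (-5)·(0 - 1)/((-5) - 2) = 5/7.
p(0) = -5, p(5/7) = -360/343. t_3 = (5/7) - (-360/343)·((5/7) - 0)/((-360/343) - (-5)) = 245/271.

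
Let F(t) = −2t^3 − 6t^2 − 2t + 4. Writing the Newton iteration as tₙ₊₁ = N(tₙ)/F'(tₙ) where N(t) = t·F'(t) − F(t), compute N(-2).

F'(t) = −6t^2 − 12t − 2.
N(t) = t·F'(t) − F(t) = t·(−6t^2 − 12t − 2) − (−2t^3 − 6t^2 − 2t + 4) = −4t^3 − 6t^2 − 4.
N(-2) = 4.

4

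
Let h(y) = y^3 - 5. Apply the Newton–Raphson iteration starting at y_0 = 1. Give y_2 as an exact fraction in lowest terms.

821/441

h'(y) = 3y^2.
h(1) = -4, h'(1) = 3, so y_1 = 1 - (-4)/3 = 7/3.
h(7/3) = 208/27, h'(7/3) = 49/3, so y_2 = (7/3) - (208/27)/(49/3) = 821/441.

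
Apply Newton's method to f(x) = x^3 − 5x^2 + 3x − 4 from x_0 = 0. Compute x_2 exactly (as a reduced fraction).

f'(x) = 3x^2 − 10x + 3.
f(0) = −4, f'(0) = 3, so x_1 = 0 − (−4)/3 = 4/3.
f(4/3) = −176/27, f'(4/3) = −5, so x_2 = (4/3) − (−176/27)/(−5) = 4/135.

4/135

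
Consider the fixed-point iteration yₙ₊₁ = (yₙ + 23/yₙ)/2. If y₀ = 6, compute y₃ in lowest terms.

92261137/19237776

y₁ = (6 + 23/6)/2 = 59/12.
y₂ = (59/12 + 23/(59/12))/2 = 6793/1416.
y₃ = (6793/1416 + 23/(6793/1416))/2 = 92261137/19237776.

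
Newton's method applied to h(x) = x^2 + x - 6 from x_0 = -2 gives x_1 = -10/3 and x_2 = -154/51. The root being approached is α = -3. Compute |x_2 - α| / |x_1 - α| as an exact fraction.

1/17

x_1 - α = -10/3 - (-3) = -10/3 + 3 = -1/3, so |x_1 - α| = 1/3.
x_2 - α = -154/51 - (-3) = -154/51 + 3 = -1/51, so |x_2 - α| = 1/51.
Ratio = (1/51) / (1/3) = 1/17.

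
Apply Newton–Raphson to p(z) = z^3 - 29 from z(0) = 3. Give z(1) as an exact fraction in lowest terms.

83/27

p'(z) = 3z^2.
p(3) = -2, p'(3) = 27, so z(1) = 3 - (-2)/27 = 83/27.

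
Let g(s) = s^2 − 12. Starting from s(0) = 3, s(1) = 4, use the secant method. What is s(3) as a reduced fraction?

45/13

g(3) = −3, g(4) = 4. s(2) = 4 − 4·(4 − 3)/(4 − (−3)) = 24/7.
g(4) = 4, g(24/7) = −12/49. s(3) = (24/7) − (−12/49)·((24/7) − 4)/((−12/49) − 4) = 45/13.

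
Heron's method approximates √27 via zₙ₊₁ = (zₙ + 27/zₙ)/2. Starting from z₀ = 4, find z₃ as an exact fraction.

z₁ = (4 + 27/4)/2 = 43/8.
z₂ = (43/8 + 27/(43/8))/2 = 3577/688.
z₃ = (3577/688 + 27/(3577/688))/2 = 25575217/4921952.

25575217/4921952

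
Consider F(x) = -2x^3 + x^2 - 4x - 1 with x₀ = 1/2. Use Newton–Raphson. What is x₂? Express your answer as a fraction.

-113/486

F'(x) = -6x^2 + 2x - 4.
F(1/2) = -3, F'(1/2) = -9/2, so x₁ = (1/2) - (-3)/(-9/2) = -1/6.
F(-1/6) = -8/27, F'(-1/6) = -9/2, so x₂ = (-1/6) - (-8/27)/(-9/2) = -113/486.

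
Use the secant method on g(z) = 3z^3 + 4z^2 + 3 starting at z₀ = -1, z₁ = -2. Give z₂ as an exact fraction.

-13/9

g(-1) = 4, g(-2) = -5. z₂ = (-2) - (-5)·((-2) - (-1))/((-5) - 4) = -13/9.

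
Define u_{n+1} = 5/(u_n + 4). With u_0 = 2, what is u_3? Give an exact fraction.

145/146

u_1 = 5/(2 + 4) = 5/6.
u_2 = 5/(5/6 + 4) = 30/29.
u_3 = 5/(30/29 + 4) = 145/146.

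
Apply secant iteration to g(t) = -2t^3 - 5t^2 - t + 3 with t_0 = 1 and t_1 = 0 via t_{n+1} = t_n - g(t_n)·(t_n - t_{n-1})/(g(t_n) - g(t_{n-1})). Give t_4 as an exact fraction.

g(1) = -5, g(0) = 3. t_2 = 0 - 3·(0 - 1)/(3 - (-5)) = 3/8.
g(0) = 3, g(3/8) = 465/256. t_3 = (3/8) - (465/256)·((3/8) - 0)/((465/256) - 3) = 96/101.
g(3/8) = 465/256, g(96/101) = -4311945/1030301. t_4 = (96/101) - (-4311945/1030301)·((96/101) - (3/8))/((-4311945/1030301) - (465/256)) = 1869504/3404189.

1869504/3404189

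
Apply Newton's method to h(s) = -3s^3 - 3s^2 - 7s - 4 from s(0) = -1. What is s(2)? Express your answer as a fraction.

h'(s) = -9s^2 - 6s - 7.
h(-1) = 3, h'(-1) = -10, so s(1) = (-1) - 3/(-10) = -7/10.
h(-7/10) = 459/1000, h'(-7/10) = -721/100, so s(2) = (-7/10) - (459/1000)/(-721/100) = -2294/3605.

-2294/3605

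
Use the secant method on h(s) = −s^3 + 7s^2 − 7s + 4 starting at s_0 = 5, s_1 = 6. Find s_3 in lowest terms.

78396/13213

h(5) = 19, h(6) = −2. s_2 = 6 − (−2)·(6 − 5)/((−2) − 19) = 124/21.
h(6) = −2, h(124/21) = 7904/9261. s_3 = (124/21) − (7904/9261)·((124/21) − 6)/((7904/9261) − (−2)) = 78396/13213.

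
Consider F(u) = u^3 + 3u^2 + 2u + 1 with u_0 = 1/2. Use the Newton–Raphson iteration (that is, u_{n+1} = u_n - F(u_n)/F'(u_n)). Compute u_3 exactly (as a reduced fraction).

F'(u) = 3u^2 + 6u + 2.
F(1/2) = 23/8, F'(1/2) = 23/4, so u_1 = (1/2) - (23/8)/(23/4) = 0.
F(0) = 1, F'(0) = 2, so u_2 = 0 - 1/2 = -1/2.
F(-1/2) = 5/8, F'(-1/2) = -1/4, so u_3 = (-1/2) - (5/8)/(-1/4) = 2.

2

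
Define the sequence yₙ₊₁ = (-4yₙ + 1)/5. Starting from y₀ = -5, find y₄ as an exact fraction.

y₁ = (-4·(-5) + 1)/5 = 21/5.
y₂ = (-4·(21/5) + 1)/5 = -79/25.
y₃ = (-4·(-79/25) + 1)/5 = 341/125.
y₄ = (-4·(341/125) + 1)/5 = -1239/625.

-1239/625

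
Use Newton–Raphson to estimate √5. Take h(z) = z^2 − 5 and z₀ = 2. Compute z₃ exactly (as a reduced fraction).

h'(z) = 2z.
h(2) = −1, h'(2) = 4, so z₁ = 2 − (−1)/4 = 9/4.
h(9/4) = 1/16, h'(9/4) = 9/2, so z₂ = (9/4) − (1/16)/(9/2) = 161/72.
h(161/72) = 1/5184, h'(161/72) = 161/36, so z₃ = (161/72) − (1/5184)/(161/36) = 51841/23184.

51841/23184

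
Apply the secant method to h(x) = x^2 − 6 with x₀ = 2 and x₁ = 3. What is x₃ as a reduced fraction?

h(2) = −2, h(3) = 3. x₂ = 3 − 3·(3 − 2)/(3 − (−2)) = 12/5.
h(3) = 3, h(12/5) = −6/25. x₃ = (12/5) − (−6/25)·((12/5) − 3)/((−6/25) − 3) = 22/9.

22/9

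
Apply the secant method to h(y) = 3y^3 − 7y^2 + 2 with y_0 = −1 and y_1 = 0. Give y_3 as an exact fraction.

h(−1) = −8, h(0) = 2. y_2 = 0 − 2·(0 − (−1))/(2 − (−8)) = −1/5.
h(0) = 2, h(−1/5) = 212/125. y_3 = (−1/5) − (212/125)·((−1/5) − 0)/((212/125) − 2) = −25/19.

−25/19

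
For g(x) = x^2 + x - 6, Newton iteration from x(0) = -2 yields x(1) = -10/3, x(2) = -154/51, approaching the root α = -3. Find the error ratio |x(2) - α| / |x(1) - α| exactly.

1/17

x(1) - α = -10/3 - (-3) = -10/3 + 3 = -1/3, so |x(1) - α| = 1/3.
x(2) - α = -154/51 - (-3) = -154/51 + 3 = -1/51, so |x(2) - α| = 1/51.
Ratio = (1/51) / (1/3) = 1/17.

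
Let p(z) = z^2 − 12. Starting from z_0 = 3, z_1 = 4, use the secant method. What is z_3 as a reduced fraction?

p(3) = −3, p(4) = 4. z_2 = 4 − 4·(4 − 3)/(4 − (−3)) = 24/7.
p(4) = 4, p(24/7) = −12/49. z_3 = (24/7) − (−12/49)·((24/7) − 4)/((−12/49) − 4) = 45/13.

45/13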